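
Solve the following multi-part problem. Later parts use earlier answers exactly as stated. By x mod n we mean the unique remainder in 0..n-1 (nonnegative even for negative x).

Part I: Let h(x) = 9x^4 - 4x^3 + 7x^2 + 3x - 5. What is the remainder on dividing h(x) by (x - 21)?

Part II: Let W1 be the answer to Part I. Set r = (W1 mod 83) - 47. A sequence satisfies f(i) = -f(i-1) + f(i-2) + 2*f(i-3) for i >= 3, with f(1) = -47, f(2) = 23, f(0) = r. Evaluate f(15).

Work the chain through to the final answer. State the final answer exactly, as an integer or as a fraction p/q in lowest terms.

94

Part I: remainder = value at the root: 9*(21)^4 - 4*(21)^3 + 7*(21)^2 + 3*(21)^1 - 5 = (1750329) + (-37044) + (3087) + (63) + (-5) = 1716430; answer 1716430
Part II: W1 = 1716430; r = 26; f(3) = -1*(23) + 1*(-47) + 2*(26) = -18; iterating: f(3)=-18, f(4)=-53, f(5)=81, f(6)=-170, f(7)=145, f(8)=-153, f(9)=-42, f(10)=179, f(11)=-527, f(12)=622, f(13)=-791, f(14)=359, f(15)=94; answer 94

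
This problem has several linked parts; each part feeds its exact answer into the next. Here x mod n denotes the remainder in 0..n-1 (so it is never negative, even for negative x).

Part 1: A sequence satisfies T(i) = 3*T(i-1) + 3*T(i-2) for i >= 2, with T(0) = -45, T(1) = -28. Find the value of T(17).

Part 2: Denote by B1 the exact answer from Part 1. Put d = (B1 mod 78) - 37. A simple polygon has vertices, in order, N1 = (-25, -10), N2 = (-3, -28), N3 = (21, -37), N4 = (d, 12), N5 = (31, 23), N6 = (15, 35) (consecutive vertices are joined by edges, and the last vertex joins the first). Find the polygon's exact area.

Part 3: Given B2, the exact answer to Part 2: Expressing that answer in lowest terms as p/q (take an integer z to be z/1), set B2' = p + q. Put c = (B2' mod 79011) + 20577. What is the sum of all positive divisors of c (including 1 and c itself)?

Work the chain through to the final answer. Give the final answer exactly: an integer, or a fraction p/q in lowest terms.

Part 1: T(2) = 3*(-28) + 3*(-45) = -219; iterating: T(2)=-219, T(3)=-741, T(4)=-2880, T(5)=-10863, T(6)=-41229, T(7)=-156276, T(8)=-592515, T(9)=-2246373, T(10)=-8516664, T(11)=-32289111, T(12)=-122417325, T(13)=-464119308, T(14)=-1759609899, T(15)=-6671187621, T(16)=-25292392560, T(17)=-95890740543; answer -95890740543
Part 2: B1 = -95890740543; d = 2; cross terms: (-25*-28 - -3*-10)=670, (-3*-37 - 21*-28)=699, (21*12 - 2*-37)=326, (2*23 - 31*12)=-326, (31*35 - 15*23)=740, (15*-10 - -25*35)=725; twice the area = |2834| = 2834; area = 1417; answer 1417
Part 3: B2 = 1417; threaded value p + q = 1418; c = 21995; 21995 = 5 * 53 * 83; sigma = (1 + 5) * (1 + 53) * (1 + 83) = 6 * 54 * 84 = 27216; answer 27216

27216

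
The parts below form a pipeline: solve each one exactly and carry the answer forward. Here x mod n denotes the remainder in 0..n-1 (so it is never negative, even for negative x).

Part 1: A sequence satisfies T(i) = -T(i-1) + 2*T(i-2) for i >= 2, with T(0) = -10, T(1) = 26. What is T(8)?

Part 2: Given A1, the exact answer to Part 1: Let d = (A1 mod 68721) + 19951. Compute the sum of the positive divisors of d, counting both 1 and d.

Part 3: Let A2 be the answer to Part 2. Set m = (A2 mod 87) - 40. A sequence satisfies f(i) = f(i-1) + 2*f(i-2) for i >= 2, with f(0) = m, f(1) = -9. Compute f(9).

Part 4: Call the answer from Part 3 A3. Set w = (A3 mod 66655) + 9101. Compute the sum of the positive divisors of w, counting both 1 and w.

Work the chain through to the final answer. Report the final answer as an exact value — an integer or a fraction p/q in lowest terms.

74176

Part 1: T(2) = -1*(26) + 2*(-10) = -46; iterating: T(2)=-46, T(3)=98, T(4)=-190, T(5)=386, T(6)=-766, T(7)=1538, T(8)=-3070; answer -3070
Part 2: A1 = -3070; d = 85602; 85602 = 2 * 3 * 11 * 1297; sigma = (1 + 2) * (1 + 3) * (1 + 11) * (1 + 1297) = 3 * 4 * 12 * 1298 = 186912; answer 186912
Part 3: A2 = 186912; m = -4; f(2) = 1*(-9) + 2*(-4) = -17; iterating: f(2)=-17, f(3)=-35, f(4)=-69, f(5)=-139, f(6)=-277, f(7)=-555, f(8)=-1109, f(9)=-2219; answer -2219
Part 4: A3 = -2219; w = 73537; 73537 = 151 * 487; sigma = (1 + 151) * (1 + 487) = 152 * 488 = 74176; answer 74176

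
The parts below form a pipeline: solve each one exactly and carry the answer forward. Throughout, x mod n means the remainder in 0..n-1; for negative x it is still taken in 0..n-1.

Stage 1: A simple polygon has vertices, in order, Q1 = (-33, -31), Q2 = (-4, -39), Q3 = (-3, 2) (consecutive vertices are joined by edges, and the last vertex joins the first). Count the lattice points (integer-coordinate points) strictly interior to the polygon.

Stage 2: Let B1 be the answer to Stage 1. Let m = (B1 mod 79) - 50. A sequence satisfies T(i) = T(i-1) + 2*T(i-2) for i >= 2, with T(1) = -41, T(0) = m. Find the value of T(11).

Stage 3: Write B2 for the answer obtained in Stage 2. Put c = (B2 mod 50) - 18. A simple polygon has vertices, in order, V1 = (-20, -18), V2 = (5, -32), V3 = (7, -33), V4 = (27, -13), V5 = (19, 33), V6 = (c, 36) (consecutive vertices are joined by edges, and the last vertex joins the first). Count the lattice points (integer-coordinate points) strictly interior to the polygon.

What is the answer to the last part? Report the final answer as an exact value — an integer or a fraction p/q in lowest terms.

2385

Stage 1: cross terms: (-33*-39 - -4*-31)=1163, (-4*2 - -3*-39)=-125, (-3*-31 - -33*2)=159; twice the area = |1197| = 1197; area = 1197/2; boundary points = 1 + 1 + 3 = 5; strictly interior points = area - boundary/2 + 1 = 597; answer 597
Stage 2: B1 = 597; m = -6; T(2) = 1*(-41) + 2*(-6) = -53; iterating: T(2)=-53, T(3)=-135, T(4)=-241, T(5)=-511, T(6)=-993, T(7)=-2015, T(8)=-4001, T(9)=-8031, T(10)=-16033, T(11)=-32095; answer -32095
Stage 3: B2 = -32095; c = -13; cross terms: (-20*-32 - 5*-18)=730, (5*-33 - 7*-32)=59, (7*-13 - 27*-33)=800, (27*33 - 19*-13)=1138, (19*36 - -13*33)=1113, (-13*-18 - -20*36)=954; twice the area = |4794| = 4794; area = 2397; boundary points = 1 + 1 + 20 + 2 + 1 + 1 = 26; strictly interior points = area - boundary/2 + 1 = 2385; answer 2385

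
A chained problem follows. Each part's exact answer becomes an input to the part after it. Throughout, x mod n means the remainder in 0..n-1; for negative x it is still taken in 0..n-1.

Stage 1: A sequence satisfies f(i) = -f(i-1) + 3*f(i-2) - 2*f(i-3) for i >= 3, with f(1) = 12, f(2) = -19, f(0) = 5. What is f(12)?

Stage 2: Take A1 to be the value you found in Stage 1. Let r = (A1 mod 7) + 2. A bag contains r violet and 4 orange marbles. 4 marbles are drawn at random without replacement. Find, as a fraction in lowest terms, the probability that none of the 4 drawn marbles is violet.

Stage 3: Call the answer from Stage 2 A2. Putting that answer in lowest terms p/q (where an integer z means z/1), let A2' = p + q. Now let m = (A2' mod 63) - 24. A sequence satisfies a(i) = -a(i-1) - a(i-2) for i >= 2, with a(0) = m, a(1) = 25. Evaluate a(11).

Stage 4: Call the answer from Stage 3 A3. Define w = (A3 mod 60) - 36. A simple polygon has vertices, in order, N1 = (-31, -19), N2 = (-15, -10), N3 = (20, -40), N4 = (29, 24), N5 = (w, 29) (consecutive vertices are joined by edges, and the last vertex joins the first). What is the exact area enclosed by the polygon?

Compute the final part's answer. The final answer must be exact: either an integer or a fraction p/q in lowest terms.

Stage 1: f(3) = -1*(-19) + 3*(12) - 2*(5) = 45; iterating: f(3)=45, f(4)=-126, f(5)=299, f(6)=-767, f(7)=1916, f(8)=-4815, f(9)=12097, f(10)=-30374, f(11)=76295, f(12)=-191611; answer -191611
Stage 2: A1 = -191611; r = 2; total draws C(6,4) = 15; favorable C(4,4) = 1; P = 1/15; answer 1/15
Stage 3: A2 = 1/15; threaded value p + q = 16; m = -8; a(2) = -1*(25) - 1*(-8) = -17; iterating: a(2)=-17, a(3)=-8, a(4)=25, a(5)=-17, a(6)=-8, a(7)=25, a(8)=-17, a(9)=-8, a(10)=25, a(11)=-17; answer -17
Stage 4: A3 = -17; w = 7; cross terms: (-31*-10 - -15*-19)=25, (-15*-40 - 20*-10)=800, (20*24 - 29*-40)=1640, (29*29 - 7*24)=673, (7*-19 - -31*29)=766; twice the area = |3904| = 3904; area = 1952; answer 1952

1952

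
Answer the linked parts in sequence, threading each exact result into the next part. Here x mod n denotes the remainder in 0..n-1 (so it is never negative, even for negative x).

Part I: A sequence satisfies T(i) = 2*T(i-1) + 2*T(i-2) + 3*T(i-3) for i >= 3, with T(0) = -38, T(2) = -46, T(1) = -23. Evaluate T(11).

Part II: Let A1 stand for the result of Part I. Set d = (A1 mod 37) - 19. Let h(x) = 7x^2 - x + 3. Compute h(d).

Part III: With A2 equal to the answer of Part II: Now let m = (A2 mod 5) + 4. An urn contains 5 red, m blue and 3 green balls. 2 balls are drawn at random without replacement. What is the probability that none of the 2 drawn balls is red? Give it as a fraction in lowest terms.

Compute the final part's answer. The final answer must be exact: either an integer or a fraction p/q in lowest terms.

11/24

Part I: T(3) = 2*(-46) + 2*(-23) + 3*(-38) = -252; iterating: T(3)=-252, T(4)=-665, T(5)=-1972, T(6)=-6030, T(7)=-17999, T(8)=-53974, T(9)=-162036, T(10)=-486017, T(11)=-1458028; answer -1458028
Part II: A1 = -1458028; d = 12; 7*(12)^2 - 1*(12)^1 + 3 = (1008) + (-12) + (3) = 999; answer 999
Part III: A2 = 999; m = 8; total draws C(16,2) = 120; favorable C(11,2) = 55; P = 11/24; answer 11/24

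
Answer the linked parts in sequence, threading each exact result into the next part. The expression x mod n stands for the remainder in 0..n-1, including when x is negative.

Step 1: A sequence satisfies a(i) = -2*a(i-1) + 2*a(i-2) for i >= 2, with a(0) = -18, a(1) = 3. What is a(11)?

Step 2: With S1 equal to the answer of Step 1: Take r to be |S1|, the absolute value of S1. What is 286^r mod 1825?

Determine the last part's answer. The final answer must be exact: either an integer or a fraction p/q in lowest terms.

1816

Step 1: a(2) = -2*(3) + 2*(-18) = -42; iterating: a(2)=-42, a(3)=90, a(4)=-264, a(5)=708, a(6)=-1944, a(7)=5304, a(8)=-14496, a(9)=39600, a(10)=-108192, a(11)=295584; answer 295584
Step 2: S1 = 295584; r = 295584; squarings mod 1825: 286^1=286, 286^2=1496, 286^4=566, 286^8=981, 286^16=586, 286^32=296, 286^64=16, 286^128=256, 286^256=1661, 286^512=1346, 286^1024=1316, 286^2048=1756, 286^4096=1111, 286^8192=621, 286^16384=566, 286^32768=981, 286^65536=586, 286^131072=296, 286^262144=16; 286^295584 = 286^32 * 286^128 * 286^512 * 286^32768 * 286^262144 = 1816 (mod 1825); answer 1816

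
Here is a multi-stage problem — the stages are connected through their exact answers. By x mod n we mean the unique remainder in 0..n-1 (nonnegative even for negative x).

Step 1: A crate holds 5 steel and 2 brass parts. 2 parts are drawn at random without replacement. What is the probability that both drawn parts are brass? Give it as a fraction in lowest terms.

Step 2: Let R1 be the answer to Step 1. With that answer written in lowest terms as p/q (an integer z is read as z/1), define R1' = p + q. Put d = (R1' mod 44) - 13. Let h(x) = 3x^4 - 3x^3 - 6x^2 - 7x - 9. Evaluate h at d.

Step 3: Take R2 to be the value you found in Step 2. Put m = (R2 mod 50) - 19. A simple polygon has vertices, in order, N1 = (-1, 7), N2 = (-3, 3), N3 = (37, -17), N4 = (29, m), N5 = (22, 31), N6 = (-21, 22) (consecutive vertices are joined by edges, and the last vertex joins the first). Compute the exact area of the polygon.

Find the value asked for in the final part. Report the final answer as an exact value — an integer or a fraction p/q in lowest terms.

Step 1: total draws C(7,2) = 21; favorable C(2,2) = 1; P = 1/21; answer 1/21
Step 2: R1 = 1/21; threaded value p + q = 22; d = 9; 3*(9)^4 - 3*(9)^3 - 6*(9)^2 - 7*(9)^1 - 9 = (19683) + (-2187) + (-486) + (-63) + (-9) = 16938; answer 16938
Step 3: R2 = 16938; m = 19; cross terms: (-1*3 - -3*7)=18, (-3*-17 - 37*3)=-60, (37*19 - 29*-17)=1196, (29*31 - 22*19)=481, (22*22 - -21*31)=1135, (-21*7 - -1*22)=-125; twice the area = |2645| = 2645; area = 2645/2; answer 2645/2

2645/2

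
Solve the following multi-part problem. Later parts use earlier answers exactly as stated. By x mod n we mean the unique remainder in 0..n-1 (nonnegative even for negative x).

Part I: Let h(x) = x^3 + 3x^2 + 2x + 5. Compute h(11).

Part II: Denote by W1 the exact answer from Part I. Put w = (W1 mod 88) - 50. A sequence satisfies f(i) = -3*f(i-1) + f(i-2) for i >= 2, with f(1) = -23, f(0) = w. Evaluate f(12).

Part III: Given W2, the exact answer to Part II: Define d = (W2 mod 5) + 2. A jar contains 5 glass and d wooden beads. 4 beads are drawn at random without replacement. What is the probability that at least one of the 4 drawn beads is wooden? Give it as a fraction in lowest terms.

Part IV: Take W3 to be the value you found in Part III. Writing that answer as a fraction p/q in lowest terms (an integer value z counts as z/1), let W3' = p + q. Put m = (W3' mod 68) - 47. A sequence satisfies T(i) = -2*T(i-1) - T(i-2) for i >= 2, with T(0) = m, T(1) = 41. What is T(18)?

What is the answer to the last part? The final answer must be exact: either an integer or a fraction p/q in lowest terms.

-1010

Part I: 1*(11)^3 + 3*(11)^2 + 2*(11)^1 + 5 = (1331) + (363) + (22) + (5) = 1721; answer 1721
Part II: W1 = 1721; w = -1; f(2) = -3*(-23) + 1*(-1) = 68; iterating: f(2)=68, f(3)=-227, f(4)=749, f(5)=-2474, f(6)=8171, f(7)=-26987, f(8)=89132, f(9)=-294383, f(10)=972281, f(11)=-3211226, f(12)=10605959; answer 10605959
Part III: W2 = 10605959; d = 6; total draws C(11,4) = 330; complement C(5,4) = 5; favorable 330 - 5 = 325; P = 65/66; answer 65/66
Part IV: W3 = 65/66; threaded value p + q = 131; m = 16; T(2) = -2*(41) - 1*(16) = -98; iterating: T(2)=-98, T(3)=155, T(4)=-212, T(5)=269, T(6)=-326, T(7)=383, T(8)=-440, T(9)=497, T(10)=-554, T(11)=611, T(12)=-668, T(13)=725, T(14)=-782, T(15)=839, T(16)=-896, T(17)=953, T(18)=-1010; answer -1010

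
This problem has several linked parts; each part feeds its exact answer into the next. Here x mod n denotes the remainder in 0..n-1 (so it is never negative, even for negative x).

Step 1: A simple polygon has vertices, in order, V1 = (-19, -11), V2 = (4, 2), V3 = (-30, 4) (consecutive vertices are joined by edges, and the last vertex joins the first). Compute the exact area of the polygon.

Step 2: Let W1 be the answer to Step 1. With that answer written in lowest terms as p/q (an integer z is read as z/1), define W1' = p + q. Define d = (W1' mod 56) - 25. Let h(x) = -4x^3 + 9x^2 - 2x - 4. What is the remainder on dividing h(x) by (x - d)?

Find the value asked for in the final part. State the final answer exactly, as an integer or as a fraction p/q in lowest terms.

Step 1: cross terms: (-19*2 - 4*-11)=6, (4*4 - -30*2)=76, (-30*-11 - -19*4)=406; twice the area = |488| = 488; area = 244; answer 244
Step 2: W1 = 244; threaded value p + q = 245; d = -4; remainder = value at the root: -4*(-4)^3 + 9*(-4)^2 - 2*(-4)^1 - 4 = (256) + (144) + (8) + (-4) = 404; answer 404

404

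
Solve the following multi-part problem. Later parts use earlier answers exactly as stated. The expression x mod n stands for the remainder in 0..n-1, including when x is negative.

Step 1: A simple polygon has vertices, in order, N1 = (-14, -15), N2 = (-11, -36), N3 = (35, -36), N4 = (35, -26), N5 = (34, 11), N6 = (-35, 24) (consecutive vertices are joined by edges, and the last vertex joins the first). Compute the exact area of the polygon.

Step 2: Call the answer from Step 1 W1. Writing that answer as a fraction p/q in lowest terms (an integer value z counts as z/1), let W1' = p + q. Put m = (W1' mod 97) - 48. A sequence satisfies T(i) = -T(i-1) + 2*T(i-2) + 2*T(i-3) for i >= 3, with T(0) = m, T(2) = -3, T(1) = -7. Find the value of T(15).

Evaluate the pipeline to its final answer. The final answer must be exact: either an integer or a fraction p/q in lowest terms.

Step 1: cross terms: (-14*-36 - -11*-15)=339, (-11*-36 - 35*-36)=1656, (35*-26 - 35*-36)=350, (35*11 - 34*-26)=1269, (34*24 - -35*11)=1201, (-35*-15 - -14*24)=861; twice the area = |5676| = 5676; area = 2838; answer 2838
Step 2: W1 = 2838; threaded value p + q = 2839; m = -22; T(3) = -1*(-3) + 2*(-7) + 2*(-22) = -55; iterating: T(3)=-55, T(4)=35, T(5)=-151, T(6)=111, T(7)=-343, T(8)=263, T(9)=-727, T(10)=567, T(11)=-1495, T(12)=1175, T(13)=-3031, T(14)=2391, T(15)=-6103; answer -6103

-6103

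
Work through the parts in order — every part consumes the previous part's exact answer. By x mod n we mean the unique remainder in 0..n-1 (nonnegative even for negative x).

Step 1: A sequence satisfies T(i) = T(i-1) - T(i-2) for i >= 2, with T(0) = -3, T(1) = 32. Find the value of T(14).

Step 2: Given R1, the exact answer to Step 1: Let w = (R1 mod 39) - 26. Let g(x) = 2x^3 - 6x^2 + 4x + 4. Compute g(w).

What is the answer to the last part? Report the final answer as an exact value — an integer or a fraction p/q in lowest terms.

1012

Step 1: T(2) = 1*(32) - 1*(-3) = 35; iterating: T(2)=35, T(3)=3, T(4)=-32, T(5)=-35, T(6)=-3, T(7)=32, T(8)=35, T(9)=3, T(10)=-32, T(11)=-35, T(12)=-3, T(13)=32, T(14)=35; answer 35
Step 2: R1 = 35; w = 9; 2*(9)^3 - 6*(9)^2 + 4*(9)^1 + 4 = (1458) + (-486) + (36) + (4) = 1012; answer 1012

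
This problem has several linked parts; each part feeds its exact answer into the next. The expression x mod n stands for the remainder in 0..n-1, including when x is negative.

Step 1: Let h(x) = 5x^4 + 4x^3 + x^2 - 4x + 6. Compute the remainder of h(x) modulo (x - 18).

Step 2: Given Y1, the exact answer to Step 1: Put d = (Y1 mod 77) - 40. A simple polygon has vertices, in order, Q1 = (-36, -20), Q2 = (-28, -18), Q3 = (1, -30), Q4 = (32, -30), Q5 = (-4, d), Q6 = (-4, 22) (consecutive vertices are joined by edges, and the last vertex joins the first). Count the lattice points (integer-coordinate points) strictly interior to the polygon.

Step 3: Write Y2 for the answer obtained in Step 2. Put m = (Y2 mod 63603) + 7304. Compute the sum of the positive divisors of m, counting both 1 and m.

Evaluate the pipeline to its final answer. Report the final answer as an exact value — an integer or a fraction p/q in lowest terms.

9128

Step 1: remainder = value at the root: 5*(18)^4 + 4*(18)^3 + 1*(18)^2 - 4*(18)^1 + 6 = (524880) + (23328) + (324) + (-72) + (6) = 548466; answer 548466
Step 2: Y1 = 548466; d = 32; cross terms: (-36*-18 - -28*-20)=88, (-28*-30 - 1*-18)=858, (1*-30 - 32*-30)=930, (32*32 - -4*-30)=904, (-4*22 - -4*32)=40, (-4*-20 - -36*22)=872; twice the area = |3692| = 3692; area = 1846; boundary points = 2 + 1 + 31 + 2 + 10 + 2 = 48; strictly interior points = area - boundary/2 + 1 = 1823; answer 1823
Step 3: Y2 = 1823; m = 9127; 9127 is prime, so its only divisors are 1 and 9127; sigma = 1 + 9127 = 9128; answer 9128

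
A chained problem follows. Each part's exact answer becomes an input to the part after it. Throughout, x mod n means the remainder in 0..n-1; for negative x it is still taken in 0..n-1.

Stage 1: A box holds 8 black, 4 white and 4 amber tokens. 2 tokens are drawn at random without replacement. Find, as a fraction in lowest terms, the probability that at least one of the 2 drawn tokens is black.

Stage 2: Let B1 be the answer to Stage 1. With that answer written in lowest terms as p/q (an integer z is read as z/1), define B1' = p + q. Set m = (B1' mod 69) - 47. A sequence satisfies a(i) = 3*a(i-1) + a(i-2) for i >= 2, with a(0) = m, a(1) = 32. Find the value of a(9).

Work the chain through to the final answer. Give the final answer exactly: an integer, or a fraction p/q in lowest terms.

Stage 1: total draws C(16,2) = 120; complement C(8,2) = 28; favorable 120 - 28 = 92; P = 23/30; answer 23/30
Stage 2: B1 = 23/30; threaded value p + q = 53; m = 6; a(2) = 3*(32) + 1*(6) = 102; iterating: a(2)=102, a(3)=338, a(4)=1116, a(5)=3686, a(6)=12174, a(7)=40208, a(8)=132798, a(9)=438602; answer 438602

438602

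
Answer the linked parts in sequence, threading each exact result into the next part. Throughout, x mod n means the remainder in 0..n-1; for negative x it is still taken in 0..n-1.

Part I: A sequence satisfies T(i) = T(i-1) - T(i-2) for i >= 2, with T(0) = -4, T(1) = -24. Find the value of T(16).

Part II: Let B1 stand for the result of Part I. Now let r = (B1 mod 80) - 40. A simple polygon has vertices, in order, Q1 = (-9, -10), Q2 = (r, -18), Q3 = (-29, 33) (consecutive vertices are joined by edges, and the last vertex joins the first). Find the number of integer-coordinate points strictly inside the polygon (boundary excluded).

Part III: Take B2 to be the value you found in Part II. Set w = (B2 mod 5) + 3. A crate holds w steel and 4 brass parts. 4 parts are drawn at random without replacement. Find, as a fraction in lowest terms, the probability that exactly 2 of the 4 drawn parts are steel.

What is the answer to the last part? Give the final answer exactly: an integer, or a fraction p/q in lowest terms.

Part I: T(2) = 1*(-24) - 1*(-4) = -20; iterating: T(2)=-20, T(3)=4, T(4)=24, T(5)=20, T(6)=-4, T(7)=-24, T(8)=-20, T(9)=4, T(10)=24, T(11)=20, T(12)=-4, T(13)=-24, T(14)=-20, T(15)=4, T(16)=24; answer 24
Part II: B1 = 24; r = -16; cross terms: (-9*-18 - -16*-10)=2, (-16*33 - -29*-18)=-1050, (-29*-10 - -9*33)=587; twice the area = |-461| = 461; area = 461/2; boundary points = 1 + 1 + 1 = 3; strictly interior points = area - boundary/2 + 1 = 230; answer 230
Part III: B2 = 230; w = 3; total draws C(7,4) = 35; favorable C(3,2)*C(4,2) = 18; P = 18/35; answer 18/35

18/35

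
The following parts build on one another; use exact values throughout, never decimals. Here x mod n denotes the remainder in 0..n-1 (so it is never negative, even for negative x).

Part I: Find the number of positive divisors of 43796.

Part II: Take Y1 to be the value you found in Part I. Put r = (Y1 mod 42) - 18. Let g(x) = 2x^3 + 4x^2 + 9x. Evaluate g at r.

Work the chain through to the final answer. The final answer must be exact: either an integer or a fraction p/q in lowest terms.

Part I: 43796 = 2^2 * 10949; number of divisors = (2+1) * (1+1) = 6; answer 6
Part II: Y1 = 6; r = -12; 2*(-12)^3 + 4*(-12)^2 + 9*(-12)^1 = (-3456) + (576) + (-108) = -2988; answer -2988

-2988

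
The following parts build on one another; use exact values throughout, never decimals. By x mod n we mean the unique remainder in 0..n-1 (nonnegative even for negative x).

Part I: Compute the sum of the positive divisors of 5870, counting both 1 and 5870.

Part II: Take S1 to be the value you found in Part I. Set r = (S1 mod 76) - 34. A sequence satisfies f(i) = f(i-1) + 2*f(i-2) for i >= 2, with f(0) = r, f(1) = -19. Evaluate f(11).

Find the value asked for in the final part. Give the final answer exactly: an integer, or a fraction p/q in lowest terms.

Part I: 5870 = 2 * 5 * 587; sigma = (1 + 2) * (1 + 5) * (1 + 587) = 3 * 6 * 588 = 10584; answer 10584
Part II: S1 = 10584; r = -14; f(2) = 1*(-19) + 2*(-14) = -47; iterating: f(2)=-47, f(3)=-85, f(4)=-179, f(5)=-349, f(6)=-707, f(7)=-1405, f(8)=-2819, f(9)=-5629, f(10)=-11267, f(11)=-22525; answer -22525

-22525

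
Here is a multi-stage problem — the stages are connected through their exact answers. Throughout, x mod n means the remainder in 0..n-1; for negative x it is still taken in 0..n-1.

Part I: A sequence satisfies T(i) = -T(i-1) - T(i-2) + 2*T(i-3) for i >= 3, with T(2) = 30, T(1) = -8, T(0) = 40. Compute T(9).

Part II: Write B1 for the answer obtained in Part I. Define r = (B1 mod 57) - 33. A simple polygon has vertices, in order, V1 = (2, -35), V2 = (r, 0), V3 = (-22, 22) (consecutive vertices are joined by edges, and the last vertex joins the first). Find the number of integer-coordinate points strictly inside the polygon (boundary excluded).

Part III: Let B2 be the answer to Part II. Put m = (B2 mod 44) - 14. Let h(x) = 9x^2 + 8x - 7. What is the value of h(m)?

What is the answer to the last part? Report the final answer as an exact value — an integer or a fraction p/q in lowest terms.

Part I: T(3) = -1*(30) - 1*(-8) + 2*(40) = 58; iterating: T(3)=58, T(4)=-104, T(5)=106, T(6)=114, T(7)=-428, T(8)=526, T(9)=130; answer 130
Part II: B1 = 130; r = -17; cross terms: (2*0 - -17*-35)=-595, (-17*22 - -22*0)=-374, (-22*-35 - 2*22)=726; twice the area = |-243| = 243; area = 243/2; boundary points = 1 + 1 + 3 = 5; strictly interior points = area - boundary/2 + 1 = 120; answer 120
Part III: B2 = 120; m = 18; 9*(18)^2 + 8*(18)^1 - 7 = (2916) + (144) + (-7) = 3053; answer 3053

3053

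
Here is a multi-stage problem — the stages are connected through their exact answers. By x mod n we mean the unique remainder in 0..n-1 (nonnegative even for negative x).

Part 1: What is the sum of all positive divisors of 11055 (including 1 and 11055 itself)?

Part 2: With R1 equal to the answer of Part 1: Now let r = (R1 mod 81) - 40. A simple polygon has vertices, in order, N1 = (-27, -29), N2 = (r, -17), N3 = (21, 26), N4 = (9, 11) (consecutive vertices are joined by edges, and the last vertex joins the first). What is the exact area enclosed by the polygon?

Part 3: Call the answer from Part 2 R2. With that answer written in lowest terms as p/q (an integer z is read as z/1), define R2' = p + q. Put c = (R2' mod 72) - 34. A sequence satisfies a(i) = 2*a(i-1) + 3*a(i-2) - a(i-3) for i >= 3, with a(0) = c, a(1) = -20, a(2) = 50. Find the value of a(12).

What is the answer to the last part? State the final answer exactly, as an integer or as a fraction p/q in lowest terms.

905558

Part 1: 11055 = 3 * 5 * 11 * 67; sigma = (1 + 3) * (1 + 5) * (1 + 11) * (1 + 67) = 4 * 6 * 12 * 68 = 19584; answer 19584
Part 2: R1 = 19584; r = 23; cross terms: (-27*-17 - 23*-29)=1126, (23*26 - 21*-17)=955, (21*11 - 9*26)=-3, (9*-29 - -27*11)=36; twice the area = |2114| = 2114; area = 1057; answer 1057
Part 3: R2 = 1057; threaded value p + q = 1058; c = 16; a(3) = 2*(50) + 3*(-20) - 1*(16) = 24; iterating: a(3)=24, a(4)=218, a(5)=458, a(6)=1546, a(7)=4248, a(8)=12676, a(9)=36550, a(10)=106880, a(11)=310734, a(12)=905558; answer 905558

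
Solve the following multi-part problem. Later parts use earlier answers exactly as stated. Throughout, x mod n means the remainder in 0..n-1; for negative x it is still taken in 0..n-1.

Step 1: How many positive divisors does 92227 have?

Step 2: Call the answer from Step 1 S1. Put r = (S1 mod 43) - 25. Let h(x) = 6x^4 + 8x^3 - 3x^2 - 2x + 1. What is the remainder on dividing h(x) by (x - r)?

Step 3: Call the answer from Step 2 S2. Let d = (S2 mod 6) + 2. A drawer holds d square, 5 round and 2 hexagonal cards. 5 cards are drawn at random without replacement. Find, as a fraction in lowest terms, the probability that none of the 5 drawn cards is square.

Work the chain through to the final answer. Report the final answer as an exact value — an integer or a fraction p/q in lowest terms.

7/429

Step 1: 92227 is prime, so its only divisors are 1 and 92227; count = 2; answer 2
Step 2: S1 = 2; r = -23; remainder = value at the root: 6*(-23)^4 + 8*(-23)^3 - 3*(-23)^2 - 2*(-23)^1 + 1 = (1679046) + (-97336) + (-1587) + (46) + (1) = 1580170; answer 1580170
Step 3: S2 = 1580170; d = 6; total draws C(13,5) = 1287; favorable C(7,5) = 21; P = 7/429; answer 7/429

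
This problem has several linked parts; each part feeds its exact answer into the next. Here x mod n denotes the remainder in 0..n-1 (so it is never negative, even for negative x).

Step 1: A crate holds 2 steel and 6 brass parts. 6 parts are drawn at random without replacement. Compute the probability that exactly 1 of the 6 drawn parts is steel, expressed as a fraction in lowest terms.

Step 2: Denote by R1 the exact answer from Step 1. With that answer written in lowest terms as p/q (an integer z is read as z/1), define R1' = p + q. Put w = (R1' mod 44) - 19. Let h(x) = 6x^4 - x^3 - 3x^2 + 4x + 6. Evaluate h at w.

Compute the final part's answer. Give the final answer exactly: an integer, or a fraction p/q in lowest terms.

39822

Step 1: total draws C(8,6) = 28; favorable C(2,1)*C(6,5) = 12; P = 3/7; answer 3/7
Step 2: R1 = 3/7; threaded value p + q = 10; w = -9; 6*(-9)^4 - 1*(-9)^3 - 3*(-9)^2 + 4*(-9)^1 + 6 = (39366) + (729) + (-243) + (-36) + (6) = 39822; answer 39822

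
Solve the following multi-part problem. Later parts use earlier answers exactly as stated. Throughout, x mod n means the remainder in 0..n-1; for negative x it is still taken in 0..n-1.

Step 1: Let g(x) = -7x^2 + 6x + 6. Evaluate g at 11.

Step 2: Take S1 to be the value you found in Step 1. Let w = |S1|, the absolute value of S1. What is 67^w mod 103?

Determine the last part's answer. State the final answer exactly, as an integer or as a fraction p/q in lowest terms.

Step 1: -7*(11)^2 + 6*(11)^1 + 6 = (-847) + (66) + (6) = -775; answer -775
Step 2: S1 = -775; w = 775; squarings mod 103: 67^1=67, 67^2=60, 67^4=98, 67^8=25, 67^16=7, 67^32=49, 67^64=32, 67^128=97, 67^256=36, 67^512=60; 67^775 = 67^1 * 67^2 * 67^4 * 67^256 * 67^512 = 45 (mod 103); answer 45

45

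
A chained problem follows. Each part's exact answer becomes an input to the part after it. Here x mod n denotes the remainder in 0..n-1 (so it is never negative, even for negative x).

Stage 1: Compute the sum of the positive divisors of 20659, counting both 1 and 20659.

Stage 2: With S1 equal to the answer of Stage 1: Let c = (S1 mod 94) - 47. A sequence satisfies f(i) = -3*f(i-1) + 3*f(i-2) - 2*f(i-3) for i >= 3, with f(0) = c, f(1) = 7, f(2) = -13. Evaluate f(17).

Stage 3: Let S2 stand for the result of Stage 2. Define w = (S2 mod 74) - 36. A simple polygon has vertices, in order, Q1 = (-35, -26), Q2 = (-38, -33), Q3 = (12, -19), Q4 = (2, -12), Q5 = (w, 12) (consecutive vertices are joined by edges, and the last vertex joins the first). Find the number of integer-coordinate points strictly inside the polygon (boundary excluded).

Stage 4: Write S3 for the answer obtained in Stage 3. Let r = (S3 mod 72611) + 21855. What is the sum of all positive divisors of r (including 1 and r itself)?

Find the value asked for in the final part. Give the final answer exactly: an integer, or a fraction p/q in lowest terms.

Stage 1: 20659 = 73 * 283; sigma = (1 + 73) * (1 + 283) = 74 * 284 = 21016; answer 21016
Stage 2: S1 = 21016; c = 7; f(3) = -3*(-13) + 3*(7) - 2*(7) = 46; iterating: f(3)=46, f(4)=-191, f(5)=737, f(6)=-2876, f(7)=11221, f(8)=-43765, f(9)=170710, f(10)=-665867, f(11)=2597261, f(12)=-10130804, f(13)=39515929, f(14)=-154134721, f(15)=601213558, f(16)=-2345076695, f(17)=9147140201; answer 9147140201
Stage 3: S2 = 9147140201; w = 17; cross terms: (-35*-33 - -38*-26)=167, (-38*-19 - 12*-33)=1118, (12*-12 - 2*-19)=-106, (2*12 - 17*-12)=228, (17*-26 - -35*12)=-22; twice the area = |1385| = 1385; area = 1385/2; boundary points = 1 + 2 + 1 + 3 + 2 = 9; strictly interior points = area - boundary/2 + 1 = 689; answer 689
Stage 4: S3 = 689; r = 22544; 22544 = 2^4 * 1409; sigma = (1 + 2 + 4 + 8 + 16) * (1 + 1409) = 31 * 1410 = 43710; answer 43710

43710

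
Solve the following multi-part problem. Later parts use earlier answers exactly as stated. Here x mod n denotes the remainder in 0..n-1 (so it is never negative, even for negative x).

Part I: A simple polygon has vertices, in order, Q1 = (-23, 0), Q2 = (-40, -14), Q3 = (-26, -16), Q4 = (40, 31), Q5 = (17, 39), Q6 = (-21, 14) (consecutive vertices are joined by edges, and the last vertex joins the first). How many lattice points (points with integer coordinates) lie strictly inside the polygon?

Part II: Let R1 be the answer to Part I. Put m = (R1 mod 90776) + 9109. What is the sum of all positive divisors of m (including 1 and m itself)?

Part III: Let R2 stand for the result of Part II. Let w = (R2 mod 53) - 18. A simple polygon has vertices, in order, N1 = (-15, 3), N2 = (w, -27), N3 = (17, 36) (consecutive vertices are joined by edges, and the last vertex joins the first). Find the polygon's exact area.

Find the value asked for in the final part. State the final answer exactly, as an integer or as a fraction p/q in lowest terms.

1653/2

Part I: cross terms: (-23*-14 - -40*0)=322, (-40*-16 - -26*-14)=276, (-26*31 - 40*-16)=-166, (40*39 - 17*31)=1033, (17*14 - -21*39)=1057, (-21*0 - -23*14)=322; twice the area = |2844| = 2844; area = 1422; boundary points = 1 + 2 + 1 + 1 + 1 + 2 = 8; strictly interior points = area - boundary/2 + 1 = 1419; answer 1419
Part II: R1 = 1419; m = 10528; 10528 = 2^5 * 7 * 47; sigma = (1 + 2 + 4 + 8 + 16 + 32) * (1 + 7) * (1 + 47) = 63 * 8 * 48 = 24192; answer 24192
Part III: R2 = 24192; w = 6; cross terms: (-15*-27 - 6*3)=387, (6*36 - 17*-27)=675, (17*3 - -15*36)=591; twice the area = |1653| = 1653; area = 1653/2; answer 1653/2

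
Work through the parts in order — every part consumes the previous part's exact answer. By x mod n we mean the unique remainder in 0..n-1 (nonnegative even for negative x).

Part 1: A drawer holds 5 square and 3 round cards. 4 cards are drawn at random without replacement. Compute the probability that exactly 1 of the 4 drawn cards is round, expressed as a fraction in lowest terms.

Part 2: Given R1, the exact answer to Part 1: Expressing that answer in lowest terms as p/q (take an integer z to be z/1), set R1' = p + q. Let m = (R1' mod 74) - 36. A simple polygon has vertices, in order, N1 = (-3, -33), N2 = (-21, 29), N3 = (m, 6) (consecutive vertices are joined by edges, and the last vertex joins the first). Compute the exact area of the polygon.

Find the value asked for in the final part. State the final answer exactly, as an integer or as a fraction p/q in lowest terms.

Part 1: total draws C(8,4) = 70; favorable C(3,1)*C(5,3) = 30; P = 3/7; answer 3/7
Part 2: R1 = 3/7; threaded value p + q = 10; m = -26; cross terms: (-3*29 - -21*-33)=-780, (-21*6 - -26*29)=628, (-26*-33 - -3*6)=876; twice the area = |724| = 724; area = 362; answer 362

362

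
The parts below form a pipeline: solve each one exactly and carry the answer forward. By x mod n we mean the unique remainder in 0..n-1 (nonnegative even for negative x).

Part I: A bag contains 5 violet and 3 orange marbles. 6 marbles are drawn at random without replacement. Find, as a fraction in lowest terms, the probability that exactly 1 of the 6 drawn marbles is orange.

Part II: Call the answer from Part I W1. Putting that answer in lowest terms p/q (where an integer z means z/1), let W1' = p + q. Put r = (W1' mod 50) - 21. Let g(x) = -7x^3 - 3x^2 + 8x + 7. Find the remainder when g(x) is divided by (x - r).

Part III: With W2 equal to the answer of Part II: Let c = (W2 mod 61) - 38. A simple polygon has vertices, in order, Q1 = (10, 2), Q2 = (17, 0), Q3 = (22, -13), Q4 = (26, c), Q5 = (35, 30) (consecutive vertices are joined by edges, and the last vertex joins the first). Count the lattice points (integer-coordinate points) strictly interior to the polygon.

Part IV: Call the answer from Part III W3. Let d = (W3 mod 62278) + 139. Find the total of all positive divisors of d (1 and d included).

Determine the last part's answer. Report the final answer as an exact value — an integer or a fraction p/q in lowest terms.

816

Part I: total draws C(8,6) = 28; favorable C(3,1)*C(5,5) = 3; P = 3/28; answer 3/28
Part II: W1 = 3/28; threaded value p + q = 31; r = 10; remainder = value at the root: -7*(10)^3 - 3*(10)^2 + 8*(10)^1 + 7 = (-7000) + (-300) + (80) + (7) = -7213; answer -7213
Part III: W2 = -7213; c = 8; cross terms: (10*0 - 17*2)=-34, (17*-13 - 22*0)=-221, (22*8 - 26*-13)=514, (26*30 - 35*8)=500, (35*2 - 10*30)=-230; twice the area = |529| = 529; area = 529/2; boundary points = 1 + 1 + 1 + 1 + 1 = 5; strictly interior points = area - boundary/2 + 1 = 263; answer 263
Part IV: W3 = 263; d = 402; 402 = 2 * 3 * 67; sigma = (1 + 2) * (1 + 3) * (1 + 67) = 3 * 4 * 68 = 816; answer 816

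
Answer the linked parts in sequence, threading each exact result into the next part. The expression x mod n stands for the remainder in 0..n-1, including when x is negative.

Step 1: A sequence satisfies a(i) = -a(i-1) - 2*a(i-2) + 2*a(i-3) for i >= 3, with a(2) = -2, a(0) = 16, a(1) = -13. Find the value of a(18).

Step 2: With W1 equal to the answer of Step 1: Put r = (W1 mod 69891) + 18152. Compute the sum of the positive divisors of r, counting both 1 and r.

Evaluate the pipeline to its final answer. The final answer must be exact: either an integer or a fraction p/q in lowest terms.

31110

Step 1: a(3) = -1*(-2) - 2*(-13) + 2*(16) = 60; iterating: a(3)=60, a(4)=-82, a(5)=-42, a(6)=326, a(7)=-406, a(8)=-330, a(9)=1794, a(10)=-1946, a(11)=-2302, a(12)=9782, a(13)=-9070, a(14)=-15098, a(15)=52802, a(16)=-40746, a(17)=-95054, a(18)=282150; answer 282150
Step 2: W1 = 282150; r = 20738; 20738 = 2 * 10369; sigma = (1 + 2) * (1 + 10369) = 3 * 10370 = 31110; answer 31110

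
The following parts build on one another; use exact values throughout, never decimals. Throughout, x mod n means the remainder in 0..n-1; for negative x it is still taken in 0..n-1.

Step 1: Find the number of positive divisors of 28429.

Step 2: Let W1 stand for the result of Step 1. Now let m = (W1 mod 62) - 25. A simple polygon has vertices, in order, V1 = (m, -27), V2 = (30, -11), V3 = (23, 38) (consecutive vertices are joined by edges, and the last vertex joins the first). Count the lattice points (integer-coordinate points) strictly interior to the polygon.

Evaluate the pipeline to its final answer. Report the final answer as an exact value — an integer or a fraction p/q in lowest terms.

Step 1: 28429 is prime, so its only divisors are 1 and 28429; count = 2; answer 2
Step 2: W1 = 2; m = -23; cross terms: (-23*-11 - 30*-27)=1063, (30*38 - 23*-11)=1393, (23*-27 - -23*38)=253; twice the area = |2709| = 2709; area = 2709/2; boundary points = 1 + 7 + 1 = 9; strictly interior points = area - boundary/2 + 1 = 1351; answer 1351

1351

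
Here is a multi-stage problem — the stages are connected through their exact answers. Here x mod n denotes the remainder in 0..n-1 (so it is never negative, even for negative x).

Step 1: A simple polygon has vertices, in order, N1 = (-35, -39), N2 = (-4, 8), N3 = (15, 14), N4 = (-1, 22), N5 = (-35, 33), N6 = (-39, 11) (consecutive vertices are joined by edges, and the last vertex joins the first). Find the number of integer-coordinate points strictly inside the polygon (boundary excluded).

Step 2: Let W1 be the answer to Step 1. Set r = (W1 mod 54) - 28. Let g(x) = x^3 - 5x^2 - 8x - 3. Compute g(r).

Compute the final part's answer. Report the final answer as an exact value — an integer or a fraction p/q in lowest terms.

-5251

Step 1: cross terms: (-35*8 - -4*-39)=-436, (-4*14 - 15*8)=-176, (15*22 - -1*14)=344, (-1*33 - -35*22)=737, (-35*11 - -39*33)=902, (-39*-39 - -35*11)=1906; twice the area = |3277| = 3277; area = 3277/2; boundary points = 1 + 1 + 8 + 1 + 2 + 2 = 15; strictly interior points = area - boundary/2 + 1 = 1632; answer 1632
Step 2: W1 = 1632; r = -16; 1*(-16)^3 - 5*(-16)^2 - 8*(-16)^1 - 3 = (-4096) + (-1280) + (128) + (-3) = -5251; answer -5251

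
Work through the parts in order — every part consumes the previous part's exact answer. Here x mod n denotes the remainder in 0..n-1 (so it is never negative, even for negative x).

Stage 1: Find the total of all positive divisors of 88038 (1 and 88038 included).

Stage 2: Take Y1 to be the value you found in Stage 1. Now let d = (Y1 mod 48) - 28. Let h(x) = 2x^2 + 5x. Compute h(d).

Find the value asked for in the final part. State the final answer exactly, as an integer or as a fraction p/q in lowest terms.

12

Stage 1: 88038 = 2 * 3^2 * 67 * 73; sigma = (1 + 2) * (1 + 3 + 9) * (1 + 67) * (1 + 73) = 3 * 13 * 68 * 74 = 196248; answer 196248
Stage 2: Y1 = 196248; d = -4; 2*(-4)^2 + 5*(-4)^1 = (32) + (-20) = 12; answer 12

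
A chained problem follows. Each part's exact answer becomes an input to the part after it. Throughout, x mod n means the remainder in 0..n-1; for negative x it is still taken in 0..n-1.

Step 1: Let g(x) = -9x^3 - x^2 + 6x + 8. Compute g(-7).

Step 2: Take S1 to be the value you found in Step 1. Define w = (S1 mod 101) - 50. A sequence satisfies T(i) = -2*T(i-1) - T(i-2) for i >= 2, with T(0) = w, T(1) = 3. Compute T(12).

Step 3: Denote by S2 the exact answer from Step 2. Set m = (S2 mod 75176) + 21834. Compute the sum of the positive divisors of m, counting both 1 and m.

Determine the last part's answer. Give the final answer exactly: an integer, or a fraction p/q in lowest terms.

128936

Step 1: -9*(-7)^3 - 1*(-7)^2 + 6*(-7)^1 + 8 = (3087) + (-49) + (-42) + (8) = 3004; answer 3004
Step 2: S1 = 3004; w = 25; T(2) = -2*(3) - 1*(25) = -31; iterating: T(2)=-31, T(3)=59, T(4)=-87, T(5)=115, T(6)=-143, T(7)=171, T(8)=-199, T(9)=227, T(10)=-255, T(11)=283, T(12)=-311; answer -311
Step 3: S2 = -311; m = 96699; 96699 = 3 * 32233; sigma = (1 + 3) * (1 + 32233) = 4 * 32234 = 128936; answer 128936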